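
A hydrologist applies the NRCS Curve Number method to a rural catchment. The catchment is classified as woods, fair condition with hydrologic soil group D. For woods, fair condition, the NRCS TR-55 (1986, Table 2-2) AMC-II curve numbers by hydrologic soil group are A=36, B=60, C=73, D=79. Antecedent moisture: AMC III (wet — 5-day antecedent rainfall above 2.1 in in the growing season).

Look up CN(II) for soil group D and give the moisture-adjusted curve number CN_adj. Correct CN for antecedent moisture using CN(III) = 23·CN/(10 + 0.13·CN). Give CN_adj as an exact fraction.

CN_adj = 181700/2027 ≈ 89.640

NRCS table: woods, fair condition, soil group D → CN(II) = 79
CN(III) from CN(II)=79: (23·79)/(10 + 0.13·79) = 181700/2027 ≈ 89.640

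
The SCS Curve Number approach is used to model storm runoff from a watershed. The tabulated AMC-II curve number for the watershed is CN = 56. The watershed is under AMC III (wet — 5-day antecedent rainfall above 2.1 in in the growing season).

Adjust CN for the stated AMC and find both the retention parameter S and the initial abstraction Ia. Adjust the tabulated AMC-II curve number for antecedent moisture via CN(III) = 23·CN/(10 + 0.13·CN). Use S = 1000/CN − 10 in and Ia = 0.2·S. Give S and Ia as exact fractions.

S = 550/161 in ≈ 3.416 in; Ia = 110/161 in ≈ 0.683 in

CN(III) from CN(II)=56: (23·56)/(10 + 0.13·56) = 4025/54 ≈ 74.537
Max retention: S = 1000/(4025/54) − 10 = 550/161 in (≈ 3.416 in)
Ia = 0.2·(550/161) = 110/161 in ≈ 0.683 in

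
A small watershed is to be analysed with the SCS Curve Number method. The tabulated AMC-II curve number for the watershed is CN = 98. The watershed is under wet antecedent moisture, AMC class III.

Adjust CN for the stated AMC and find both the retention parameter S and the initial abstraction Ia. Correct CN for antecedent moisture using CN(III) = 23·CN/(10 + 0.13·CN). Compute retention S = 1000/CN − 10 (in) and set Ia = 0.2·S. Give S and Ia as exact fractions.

S = 100/1127 in ≈ 0.089 in; Ia = 20/1127 in ≈ 0.018 in

CN(III) from CN(II)=98: (23·98)/(10 + 0.13·98) = 112700/1137 ≈ 99.120
S = 1000/(112700/1137) − 10 = 100/1127 in ≈ 0.089 in
Ia = 0.2·(100/1127) = 20/1127 in ≈ 0.018 in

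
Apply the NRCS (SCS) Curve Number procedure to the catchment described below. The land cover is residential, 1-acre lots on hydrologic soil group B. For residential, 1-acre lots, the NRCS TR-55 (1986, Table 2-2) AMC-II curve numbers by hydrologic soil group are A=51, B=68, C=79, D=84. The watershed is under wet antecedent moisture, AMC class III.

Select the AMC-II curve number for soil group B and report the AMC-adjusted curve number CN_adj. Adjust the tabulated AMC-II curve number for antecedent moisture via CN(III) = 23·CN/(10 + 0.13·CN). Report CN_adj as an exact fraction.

NRCS table: residential, 1-acre lots, soil group B → CN(II) = 68
CN(III) from CN(II)=68: (23·68)/(10 + 0.13·68) = 39100/471 ≈ 83.015

CN_adj = 39100/471 ≈ 83.015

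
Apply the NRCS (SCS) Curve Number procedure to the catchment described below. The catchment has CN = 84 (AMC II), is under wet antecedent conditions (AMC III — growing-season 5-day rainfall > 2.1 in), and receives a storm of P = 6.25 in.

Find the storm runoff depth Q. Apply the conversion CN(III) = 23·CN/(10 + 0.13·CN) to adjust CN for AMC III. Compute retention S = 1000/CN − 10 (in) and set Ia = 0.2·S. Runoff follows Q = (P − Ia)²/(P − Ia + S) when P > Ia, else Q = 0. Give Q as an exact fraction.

Q = 27636005/5160372 in ≈ 5.355 in

Adjust CN=84 to AMC III: 23·84/(10 + 0.13·84) → 1932 ÷ (523/25) = 48300/523 ≈ 92.352
Retention S: 1000/CN − 10 with CN=92.352 → S = 400/483 ≈ 0.828 in
Ia = 0.2·(400/483) = 80/483 in ≈ 0.166 in
P − Ia = 6.250 − 0.166 = 11755/1932 ≈ 6.084 in (> 0, runoff occurs)
Runoff Q = (P−Ia)²/(P−Ia+S) = (6.084)²/(6.084+0.828) = 27636005/5160372 ≈ 5.355 in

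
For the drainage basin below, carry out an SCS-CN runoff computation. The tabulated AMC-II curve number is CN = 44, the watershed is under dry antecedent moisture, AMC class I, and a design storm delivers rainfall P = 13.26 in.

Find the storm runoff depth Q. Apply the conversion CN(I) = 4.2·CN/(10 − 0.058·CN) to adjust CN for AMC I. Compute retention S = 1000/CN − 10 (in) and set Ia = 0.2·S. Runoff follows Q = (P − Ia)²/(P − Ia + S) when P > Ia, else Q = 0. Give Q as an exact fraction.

Q = 141110641/102100350 in ≈ 1.382 in

Adjust CN=44 to AMC I: 4.2·44/(10 − 0.058·44) → (924/5) ÷ (931/125) = 3300/133 ≈ 24.812
Retention S: 1000/CN − 10 with CN=24.812 → S = 1000/33 ≈ 30.303 in
Initial abstraction Ia = S/5 = (1000/33)/5 = 200/33 ≈ 6.061 in
Excess rainfall: 13.260 − 6.061 = 7.199 in; P > Ia so Q > 0
Q = (11879/1650)²/((11879/1650) + 1000/33) = (141110641/2722500)/(61879/1650) = 141110641/102100350 in ≈ 1.382 in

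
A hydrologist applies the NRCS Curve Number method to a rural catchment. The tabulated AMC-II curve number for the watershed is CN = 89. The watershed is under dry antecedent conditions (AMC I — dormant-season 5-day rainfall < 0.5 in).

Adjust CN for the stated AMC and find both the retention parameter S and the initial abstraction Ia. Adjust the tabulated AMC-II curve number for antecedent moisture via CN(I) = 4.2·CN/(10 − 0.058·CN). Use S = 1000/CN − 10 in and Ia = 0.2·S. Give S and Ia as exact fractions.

S = 5500/1869 in ≈ 2.943 in; Ia = 1100/1869 in ≈ 0.589 in

Dry (AMC I): CN(I) = 4.2·89/(10 − 0.058·89) = (1869/5)/(2419/500) = 186900/2419 ≈ 77.263
Max retention: S = 1000/(186900/2419) − 10 = 5500/1869 in (≈ 2.943 in)
Ia = 0.2·(5500/1869) = 1100/1869 in ≈ 0.589 in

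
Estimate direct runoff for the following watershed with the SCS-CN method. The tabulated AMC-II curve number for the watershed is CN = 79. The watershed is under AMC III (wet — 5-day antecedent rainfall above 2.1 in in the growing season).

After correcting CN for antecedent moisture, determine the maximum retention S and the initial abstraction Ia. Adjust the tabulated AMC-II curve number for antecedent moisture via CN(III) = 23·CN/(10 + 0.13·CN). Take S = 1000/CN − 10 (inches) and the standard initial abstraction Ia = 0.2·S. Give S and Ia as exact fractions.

S = 2100/1817 in ≈ 1.156 in; Ia = 420/1817 in ≈ 0.231 in

Wet (AMC III): CN(III) = 23·79/(10 + 0.13·79) = 1817/(2027/100) = 181700/2027 ≈ 89.640
Max retention: S = 1000/(181700/2027) − 10 = 2100/1817 in (≈ 1.156 in)
Ia = 0.2·(2100/1817) = 420/1817 in ≈ 0.231 in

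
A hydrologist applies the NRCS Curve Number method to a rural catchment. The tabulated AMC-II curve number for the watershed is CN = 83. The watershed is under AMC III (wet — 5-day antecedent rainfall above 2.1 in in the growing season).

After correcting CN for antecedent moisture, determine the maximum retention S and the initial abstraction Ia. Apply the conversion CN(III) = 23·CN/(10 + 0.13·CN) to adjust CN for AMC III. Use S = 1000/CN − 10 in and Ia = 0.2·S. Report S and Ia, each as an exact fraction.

Wet (AMC III): CN(III) = 23·83/(10 + 0.13·83) = 1909/(2079/100) = 190900/2079 ≈ 91.823
S = 1000/(190900/2079) − 10 = 1700/1909 in ≈ 0.891 in
Ia = 0.2·(1700/1909) = 340/1909 in ≈ 0.178 in

S = 1700/1909 in ≈ 0.891 in; Ia = 340/1909 in ≈ 0.178 in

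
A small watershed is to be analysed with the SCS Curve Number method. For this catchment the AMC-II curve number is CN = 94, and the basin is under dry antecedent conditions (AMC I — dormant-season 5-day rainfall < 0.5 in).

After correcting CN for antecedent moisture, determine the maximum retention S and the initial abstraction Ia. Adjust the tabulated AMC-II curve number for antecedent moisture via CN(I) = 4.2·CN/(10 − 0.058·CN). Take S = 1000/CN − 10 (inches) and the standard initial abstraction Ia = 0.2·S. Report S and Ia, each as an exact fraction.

Dry (AMC I): CN(I) = 4.2·94/(10 − 0.058·94) = (1974/5)/(1137/250) = 32900/379 ≈ 86.807
Max retention: S = 1000/(32900/379) − 10 = 500/329 in (≈ 1.520 in)
Ia = 0.2S: 0.2·1.520 = 0.304 in (exactly 100/329)

S = 500/329 in ≈ 1.520 in; Ia = 100/329 in ≈ 0.304 in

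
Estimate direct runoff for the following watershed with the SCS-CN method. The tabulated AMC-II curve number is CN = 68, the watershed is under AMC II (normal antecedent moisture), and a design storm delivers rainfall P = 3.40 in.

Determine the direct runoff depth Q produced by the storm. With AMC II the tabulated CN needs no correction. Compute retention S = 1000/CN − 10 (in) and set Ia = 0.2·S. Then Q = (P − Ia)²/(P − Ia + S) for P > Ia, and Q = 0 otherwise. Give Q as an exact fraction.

Average conditions: CN = 68 (no AMC adjustment).
Retention S: 1000/CN − 10 with CN=68.000 → S = 80/17 ≈ 4.706 in
Initial abstraction Ia = S/5 = (80/17)/5 = 16/17 ≈ 0.941 in
Excess rainfall: 3.400 − 0.941 = 2.459 in; P > Ia so Q > 0
Q = (209/85)²/((209/85) + 80/17) = (43681/7225)/(609/85) = 43681/51765 in ≈ 0.844 in

Q = 43681/51765 in ≈ 0.844 in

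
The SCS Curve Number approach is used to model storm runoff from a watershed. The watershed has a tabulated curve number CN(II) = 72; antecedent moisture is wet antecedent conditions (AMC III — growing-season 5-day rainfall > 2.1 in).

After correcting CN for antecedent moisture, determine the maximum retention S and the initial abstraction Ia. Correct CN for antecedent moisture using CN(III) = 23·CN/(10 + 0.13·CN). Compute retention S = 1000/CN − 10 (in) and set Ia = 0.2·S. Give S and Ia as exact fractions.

Adjust CN=72 to AMC III: 23·72/(10 + 0.13·72) → 1656 ÷ (484/25) = 10350/121 ≈ 85.537
Retention S: 1000/CN − 10 with CN=85.537 → S = 350/207 ≈ 1.691 in
Initial abstraction Ia = S/5 = (350/207)/5 = 70/207 ≈ 0.338 in

S = 350/207 in ≈ 1.691 in; Ia = 70/207 in ≈ 0.338 in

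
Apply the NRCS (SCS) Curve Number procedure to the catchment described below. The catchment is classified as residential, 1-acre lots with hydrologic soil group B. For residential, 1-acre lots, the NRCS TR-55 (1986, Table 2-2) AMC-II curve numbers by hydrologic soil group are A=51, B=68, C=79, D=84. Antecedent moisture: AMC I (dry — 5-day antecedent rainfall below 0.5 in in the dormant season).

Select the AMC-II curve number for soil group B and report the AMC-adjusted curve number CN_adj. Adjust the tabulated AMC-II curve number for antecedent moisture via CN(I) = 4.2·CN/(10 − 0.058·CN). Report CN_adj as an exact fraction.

CN_adj = 35700/757 ≈ 47.160

NRCS table: residential, 1-acre lots, soil group B → CN(II) = 68
CN(I) from CN(II)=68: (4.2·68)/(10 − 0.058·68) = 35700/757 ≈ 47.160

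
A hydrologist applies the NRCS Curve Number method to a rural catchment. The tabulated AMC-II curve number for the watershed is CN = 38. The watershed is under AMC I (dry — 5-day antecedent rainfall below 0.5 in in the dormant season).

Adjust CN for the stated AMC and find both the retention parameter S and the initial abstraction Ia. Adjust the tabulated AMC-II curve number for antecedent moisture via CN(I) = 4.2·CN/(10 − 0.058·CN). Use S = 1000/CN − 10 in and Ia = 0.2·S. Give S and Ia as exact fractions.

S = 15500/399 in ≈ 38.847 in; Ia = 3100/399 in ≈ 7.769 in

Adjust CN=38 to AMC I: 4.2·38/(10 − 0.058·38) → (798/5) ÷ (1949/250) = 39900/1949 ≈ 20.472
Max retention: S = 1000/(39900/1949) − 10 = 15500/399 in (≈ 38.847 in)
Ia = 0.2·(15500/399) = 3100/399 in ≈ 7.769 in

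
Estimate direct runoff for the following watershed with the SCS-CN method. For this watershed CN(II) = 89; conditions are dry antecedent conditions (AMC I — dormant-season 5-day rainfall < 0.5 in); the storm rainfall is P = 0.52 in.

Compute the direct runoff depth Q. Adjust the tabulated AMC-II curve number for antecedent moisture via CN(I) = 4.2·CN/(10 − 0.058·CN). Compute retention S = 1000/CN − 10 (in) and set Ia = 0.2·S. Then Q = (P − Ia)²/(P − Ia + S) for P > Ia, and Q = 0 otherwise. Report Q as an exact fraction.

Dry (AMC I): CN(I) = 4.2·89/(10 − 0.058·89) = (1869/5)/(2419/500) = 186900/2419 ≈ 77.263
S = 1000/(186900/2419) − 10 = 5500/1869 in ≈ 2.943 in
Ia = 0.2·(5500/1869) = 1100/1869 in ≈ 0.589 in
P = 0.520 ≤ Ia = 0.589 in: entire storm abstracted, Q = 0.

Q = 0 in ≈ 0.000 in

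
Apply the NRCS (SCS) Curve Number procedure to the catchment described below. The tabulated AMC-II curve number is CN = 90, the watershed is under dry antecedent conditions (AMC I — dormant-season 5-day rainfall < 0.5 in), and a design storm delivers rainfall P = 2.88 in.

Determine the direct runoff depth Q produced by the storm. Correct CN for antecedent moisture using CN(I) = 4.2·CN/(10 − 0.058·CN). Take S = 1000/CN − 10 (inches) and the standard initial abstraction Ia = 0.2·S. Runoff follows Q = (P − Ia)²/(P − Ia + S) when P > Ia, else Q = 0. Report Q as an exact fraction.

Q = 15423458/13943475 in ≈ 1.106 in

Adjust CN=90 to AMC I: 4.2·90/(10 − 0.058·90) → 378 ÷ (239/50) = 18900/239 ≈ 79.079
Max retention: S = 1000/(18900/239) − 10 = 500/189 in (≈ 2.646 in)
Initial abstraction Ia = S/5 = (500/189)/5 = 100/189 ≈ 0.529 in
Since P=2.880 > Ia=0.529: effective rainfall P−Ia = 11108/4725 in
Runoff Q = (P−Ia)²/(P−Ia+S) = (2.351)²/(2.351+2.646) = 15423458/13943475 ≈ 1.106 in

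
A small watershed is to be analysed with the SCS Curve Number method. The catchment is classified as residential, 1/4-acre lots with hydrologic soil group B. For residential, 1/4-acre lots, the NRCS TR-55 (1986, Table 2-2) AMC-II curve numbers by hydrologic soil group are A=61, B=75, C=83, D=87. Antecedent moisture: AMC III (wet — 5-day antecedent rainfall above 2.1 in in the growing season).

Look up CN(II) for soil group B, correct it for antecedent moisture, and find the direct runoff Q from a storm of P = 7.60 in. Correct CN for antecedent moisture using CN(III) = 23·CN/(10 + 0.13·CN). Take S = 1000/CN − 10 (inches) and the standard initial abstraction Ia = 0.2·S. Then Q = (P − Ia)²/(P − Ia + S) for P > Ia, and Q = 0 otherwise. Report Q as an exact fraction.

NRCS table: residential, 1/4-acre lots, soil group B → CN(II) = 75
CN(III) from CN(II)=75: (23·75)/(10 + 0.13·75) = 6900/79 ≈ 87.342
Retention S: 1000/CN − 10 with CN=87.342 → S = 100/69 ≈ 1.449 in
Initial abstraction Ia = S/5 = (100/69)/5 = 20/69 ≈ 0.290 in
P − Ia = 7.600 − 0.290 = 2522/345 ≈ 7.310 in (> 0, runoff occurs)
Runoff Q = (P−Ia)²/(P−Ia+S) = (7.310)²/(7.310+1.449) = 3180242/521295 ≈ 6.101 in

Q = 3180242/521295 in ≈ 6.101 in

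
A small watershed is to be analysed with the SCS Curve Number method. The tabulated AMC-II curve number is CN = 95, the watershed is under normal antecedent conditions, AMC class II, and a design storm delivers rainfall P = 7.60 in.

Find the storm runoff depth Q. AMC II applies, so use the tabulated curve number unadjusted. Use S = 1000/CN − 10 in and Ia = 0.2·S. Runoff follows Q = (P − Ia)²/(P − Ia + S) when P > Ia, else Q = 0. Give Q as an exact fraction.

Q = 253472/36195 in ≈ 7.003 in

Average conditions: CN = 95 (no AMC adjustment).
Max retention: S = 1000/95 − 10 = 10/19 in (≈ 0.526 in)
Ia = 0.2S: 0.2·0.526 = 0.105 in (exactly 2/19)
P − Ia = 7.600 − 0.105 = 712/95 ≈ 7.495 in (> 0, runoff occurs)
Runoff Q = (P−Ia)²/(P−Ia+S) = (7.495)²/(7.495+0.526) = 253472/36195 ≈ 7.003 in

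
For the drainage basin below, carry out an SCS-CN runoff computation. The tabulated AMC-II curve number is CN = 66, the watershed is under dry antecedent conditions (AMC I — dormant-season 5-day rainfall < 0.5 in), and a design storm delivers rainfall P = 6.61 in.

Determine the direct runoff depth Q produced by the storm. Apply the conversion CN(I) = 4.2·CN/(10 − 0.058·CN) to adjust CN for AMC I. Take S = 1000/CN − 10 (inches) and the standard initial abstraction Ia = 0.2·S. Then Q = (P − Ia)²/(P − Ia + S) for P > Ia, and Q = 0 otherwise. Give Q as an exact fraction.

Dry (AMC I): CN(I) = 4.2·66/(10 − 0.058·66) = (1386/5)/(1543/250) = 69300/1543 ≈ 44.913
S = 1000/(69300/1543) − 10 = 8500/693 in ≈ 12.266 in
Initial abstraction Ia = S/5 = (8500/693)/5 = 1700/693 ≈ 2.453 in
Since P=6.610 > Ia=2.453: effective rainfall P−Ia = 288073/69300 in
Q: (288073/69300)² ÷ (1138073/69300) = 82986053329/78868458900 in (≈ 1.052 in)

Q = 82986053329/78868458900 in ≈ 1.052 in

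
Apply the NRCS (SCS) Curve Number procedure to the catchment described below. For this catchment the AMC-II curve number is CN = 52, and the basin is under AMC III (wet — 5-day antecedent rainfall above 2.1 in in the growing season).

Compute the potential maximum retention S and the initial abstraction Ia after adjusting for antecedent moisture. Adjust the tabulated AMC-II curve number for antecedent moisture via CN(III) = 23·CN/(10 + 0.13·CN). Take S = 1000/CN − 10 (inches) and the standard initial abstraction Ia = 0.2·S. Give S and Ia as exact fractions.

S = 1200/299 in ≈ 4.013 in; Ia = 240/299 in ≈ 0.803 in

CN(III) from CN(II)=52: (23·52)/(10 + 0.13·52) = 29900/419 ≈ 71.360
Max retention: S = 1000/(29900/419) − 10 = 1200/299 in (≈ 4.013 in)
Initial abstraction Ia = S/5 = (1200/299)/5 = 240/299 ≈ 0.803 in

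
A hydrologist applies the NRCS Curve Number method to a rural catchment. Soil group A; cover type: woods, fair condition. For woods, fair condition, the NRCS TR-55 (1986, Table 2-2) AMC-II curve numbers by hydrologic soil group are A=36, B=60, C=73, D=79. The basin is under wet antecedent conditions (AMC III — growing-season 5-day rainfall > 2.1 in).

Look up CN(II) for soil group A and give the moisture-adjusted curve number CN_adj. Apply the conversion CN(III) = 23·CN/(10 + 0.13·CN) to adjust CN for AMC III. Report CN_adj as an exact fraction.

NRCS table: woods, fair condition, soil group A → CN(II) = 36
Adjust CN=36 to AMC III: 23·36/(10 + 0.13·36) → 828 ÷ (367/25) = 20700/367 ≈ 56.403

CN_adj = 20700/367 ≈ 56.403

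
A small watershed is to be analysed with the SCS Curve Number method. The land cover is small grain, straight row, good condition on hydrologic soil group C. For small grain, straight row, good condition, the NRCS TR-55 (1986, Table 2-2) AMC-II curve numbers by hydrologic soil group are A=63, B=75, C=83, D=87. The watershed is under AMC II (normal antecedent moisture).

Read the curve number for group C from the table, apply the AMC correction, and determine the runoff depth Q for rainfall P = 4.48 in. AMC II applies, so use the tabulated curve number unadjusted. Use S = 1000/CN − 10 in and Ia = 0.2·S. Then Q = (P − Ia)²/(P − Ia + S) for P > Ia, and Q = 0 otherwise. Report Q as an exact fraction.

NRCS table: small grain, straight row, good condition, soil group C → CN(II) = 83
Average conditions: CN = 83 (no AMC adjustment).
S = 1000/83 − 10 = 170/83 in ≈ 2.048 in
Initial abstraction Ia = S/5 = (170/83)/5 = 34/83 ≈ 0.410 in
Excess rainfall: 4.480 − 0.410 = 4.070 in; P > Ia so Q > 0
Q = (8446/2075)²/((8446/2075) + 170/83) = (71334916/4305625)/(12696/2075) = 17833729/6586050 in ≈ 2.708 in

Q = 17833729/6586050 in ≈ 2.708 in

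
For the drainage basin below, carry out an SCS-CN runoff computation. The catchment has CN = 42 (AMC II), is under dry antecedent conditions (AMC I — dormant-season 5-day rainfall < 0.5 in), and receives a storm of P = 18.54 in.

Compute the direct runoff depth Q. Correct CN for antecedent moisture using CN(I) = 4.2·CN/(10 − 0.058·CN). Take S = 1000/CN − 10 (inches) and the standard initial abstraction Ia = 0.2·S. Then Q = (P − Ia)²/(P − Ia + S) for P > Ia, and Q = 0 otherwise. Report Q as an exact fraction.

Q = 69594133249/21803194350 in ≈ 3.192 in

Adjust CN=42 to AMC I: 4.2·42/(10 − 0.058·42) → (882/5) ÷ (1891/250) = 44100/1891 ≈ 23.321
S = 1000/(44100/1891) − 10 = 14500/441 in ≈ 32.880 in
Initial abstraction Ia = S/5 = (14500/441)/5 = 2900/441 ≈ 6.576 in
Excess rainfall: 18.540 − 6.576 = 11.964 in; P > Ia so Q > 0
Runoff Q = (P−Ia)²/(P−Ia+S) = (11.964)²/(11.964+32.880) = 69594133249/21803194350 ≈ 3.192 in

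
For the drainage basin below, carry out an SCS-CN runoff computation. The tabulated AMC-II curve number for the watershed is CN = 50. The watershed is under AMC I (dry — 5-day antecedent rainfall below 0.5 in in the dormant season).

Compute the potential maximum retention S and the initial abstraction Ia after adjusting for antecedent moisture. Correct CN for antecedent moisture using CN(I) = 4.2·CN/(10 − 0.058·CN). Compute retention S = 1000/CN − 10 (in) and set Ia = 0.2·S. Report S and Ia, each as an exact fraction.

Dry (AMC I): CN(I) = 4.2·50/(10 − 0.058·50) = 210/(71/10) = 2100/71 ≈ 29.577
Max retention: S = 1000/(2100/71) − 10 = 500/21 in (≈ 23.810 in)
Initial abstraction Ia = S/5 = (500/21)/5 = 100/21 ≈ 4.762 in

S = 500/21 in ≈ 23.810 in; Ia = 100/21 in ≈ 4.762 in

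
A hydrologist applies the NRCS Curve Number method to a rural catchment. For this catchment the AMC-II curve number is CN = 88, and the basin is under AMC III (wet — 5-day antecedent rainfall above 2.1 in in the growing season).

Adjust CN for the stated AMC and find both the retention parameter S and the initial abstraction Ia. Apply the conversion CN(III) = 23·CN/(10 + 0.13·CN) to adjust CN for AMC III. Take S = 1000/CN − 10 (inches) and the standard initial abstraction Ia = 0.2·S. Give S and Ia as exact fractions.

Adjust CN=88 to AMC III: 23·88/(10 + 0.13·88) → 2024 ÷ (536/25) = 6325/67 ≈ 94.403
S = 1000/(6325/67) − 10 = 150/253 in ≈ 0.593 in
Initial abstraction Ia = S/5 = (150/253)/5 = 30/253 ≈ 0.119 in

S = 150/253 in ≈ 0.593 in; Ia = 30/253 in ≈ 0.119 in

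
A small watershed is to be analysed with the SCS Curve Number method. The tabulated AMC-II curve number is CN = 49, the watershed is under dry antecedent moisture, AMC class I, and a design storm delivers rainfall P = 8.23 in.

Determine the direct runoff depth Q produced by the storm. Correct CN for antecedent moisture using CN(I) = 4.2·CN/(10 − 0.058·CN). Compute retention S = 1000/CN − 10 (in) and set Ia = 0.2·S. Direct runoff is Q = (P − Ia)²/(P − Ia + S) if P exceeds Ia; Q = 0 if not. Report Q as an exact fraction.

Q = 12608819521/33006512700 in ≈ 0.382 in

Dry (AMC I): CN(I) = 4.2·49/(10 − 0.058·49) = (1029/5)/(3579/500) = 34300/1193 ≈ 28.751
Retention S: 1000/CN − 10 with CN=28.751 → S = 8500/343 ≈ 24.781 in
Ia = 0.2S: 0.2·24.781 = 4.956 in (exactly 1700/343)
Excess rainfall: 8.230 − 4.956 = 3.274 in; P > Ia so Q > 0
Runoff Q = (P−Ia)²/(P−Ia+S) = (3.274)²/(3.274+24.781) = 12608819521/33006512700 ≈ 0.382 in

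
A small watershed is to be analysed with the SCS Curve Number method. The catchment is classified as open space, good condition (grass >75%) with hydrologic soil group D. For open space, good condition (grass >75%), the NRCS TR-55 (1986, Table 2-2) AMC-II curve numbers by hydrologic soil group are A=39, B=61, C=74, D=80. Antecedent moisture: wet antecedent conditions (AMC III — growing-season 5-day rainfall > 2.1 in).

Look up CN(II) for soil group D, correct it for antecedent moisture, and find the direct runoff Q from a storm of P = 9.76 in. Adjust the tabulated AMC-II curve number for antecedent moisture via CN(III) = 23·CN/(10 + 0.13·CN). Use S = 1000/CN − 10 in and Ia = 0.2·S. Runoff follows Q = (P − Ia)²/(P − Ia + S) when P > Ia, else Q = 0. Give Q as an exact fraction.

Q = 30107169/3514400 in ≈ 8.567 in

NRCS table: open space, good condition (grass >75%), soil group D → CN(II) = 80
CN(III) from CN(II)=80: (23·80)/(10 + 0.13·80) = 4600/51 ≈ 90.196
Retention S: 1000/CN − 10 with CN=90.196 → S = 25/23 ≈ 1.087 in
Initial abstraction Ia = S/5 = (25/23)/5 = 5/23 ≈ 0.217 in
P − Ia = 9.760 − 0.217 = 5487/575 ≈ 9.543 in (> 0, runoff occurs)
Q = (5487/575)²/((5487/575) + 25/23) = (30107169/330625)/(6112/575) = 30107169/3514400 in ≈ 8.567 in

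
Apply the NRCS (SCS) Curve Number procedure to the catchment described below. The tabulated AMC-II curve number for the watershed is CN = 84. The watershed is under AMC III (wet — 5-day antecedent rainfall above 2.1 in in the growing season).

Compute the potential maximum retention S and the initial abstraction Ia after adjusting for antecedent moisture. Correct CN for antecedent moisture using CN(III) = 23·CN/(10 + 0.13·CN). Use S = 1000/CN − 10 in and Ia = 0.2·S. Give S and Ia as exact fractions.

S = 400/483 in ≈ 0.828 in; Ia = 80/483 in ≈ 0.166 in

CN(III) from CN(II)=84: (23·84)/(10 + 0.13·84) = 48300/523 ≈ 92.352
Max retention: S = 1000/(48300/523) − 10 = 400/483 in (≈ 0.828 in)
Ia = 0.2S: 0.2·0.828 = 0.166 in (exactly 80/483)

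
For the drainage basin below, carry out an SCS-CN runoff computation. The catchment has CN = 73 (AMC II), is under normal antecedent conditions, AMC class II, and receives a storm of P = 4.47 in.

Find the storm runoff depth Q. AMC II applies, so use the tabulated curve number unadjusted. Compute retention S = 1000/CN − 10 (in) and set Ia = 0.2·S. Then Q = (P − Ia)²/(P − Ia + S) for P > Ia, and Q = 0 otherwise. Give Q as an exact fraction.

Q = 247175787/131962100 in ≈ 1.873 in

Average conditions: CN = 73 (no AMC adjustment).
S = 1000/73 − 10 = 270/73 in ≈ 3.699 in
Ia = 0.2S: 0.2·3.699 = 0.740 in (exactly 54/73)
Since P=4.470 > Ia=0.740: effective rainfall P−Ia = 27231/7300 in
Runoff Q = (P−Ia)²/(P−Ia+S) = (3.730)²/(3.730+3.699) = 247175787/131962100 ≈ 1.873 in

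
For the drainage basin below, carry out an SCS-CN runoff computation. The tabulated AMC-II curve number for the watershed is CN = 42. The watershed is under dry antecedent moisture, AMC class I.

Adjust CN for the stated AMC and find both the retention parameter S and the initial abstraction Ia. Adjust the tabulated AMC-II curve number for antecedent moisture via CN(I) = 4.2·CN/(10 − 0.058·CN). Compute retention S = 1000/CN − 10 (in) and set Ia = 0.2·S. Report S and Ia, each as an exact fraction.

S = 14500/441 in ≈ 32.880 in; Ia = 2900/441 in ≈ 6.576 in

Adjust CN=42 to AMC I: 4.2·42/(10 − 0.058·42) → (882/5) ÷ (1891/250) = 44100/1891 ≈ 23.321
Retention S: 1000/CN − 10 with CN=23.321 → S = 14500/441 ≈ 32.880 in
Ia = 0.2S: 0.2·32.880 = 6.576 in (exactly 2900/441)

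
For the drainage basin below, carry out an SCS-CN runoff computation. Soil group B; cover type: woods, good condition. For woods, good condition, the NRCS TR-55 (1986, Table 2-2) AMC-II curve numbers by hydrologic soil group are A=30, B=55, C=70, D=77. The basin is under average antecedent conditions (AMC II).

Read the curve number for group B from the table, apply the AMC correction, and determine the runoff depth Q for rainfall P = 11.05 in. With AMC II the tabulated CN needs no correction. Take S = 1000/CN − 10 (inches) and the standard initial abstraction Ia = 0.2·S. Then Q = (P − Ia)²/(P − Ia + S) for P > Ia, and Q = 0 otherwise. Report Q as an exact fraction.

Q = 4289041/851620 in ≈ 5.036 in

NRCS table: woods, good condition, soil group B → CN(II) = 55
CN(II) = 55; AMC II needs no correction.
Max retention: S = 1000/55 − 10 = 90/11 in (≈ 8.182 in)
Ia = 0.2S: 0.2·8.182 = 1.636 in (exactly 18/11)
P − Ia = 11.050 − 1.636 = 2071/220 ≈ 9.414 in (> 0, runoff occurs)
Q = (2071/220)²/((2071/220) + 90/11) = (4289041/48400)/(3871/220) = 4289041/851620 in ≈ 5.036 in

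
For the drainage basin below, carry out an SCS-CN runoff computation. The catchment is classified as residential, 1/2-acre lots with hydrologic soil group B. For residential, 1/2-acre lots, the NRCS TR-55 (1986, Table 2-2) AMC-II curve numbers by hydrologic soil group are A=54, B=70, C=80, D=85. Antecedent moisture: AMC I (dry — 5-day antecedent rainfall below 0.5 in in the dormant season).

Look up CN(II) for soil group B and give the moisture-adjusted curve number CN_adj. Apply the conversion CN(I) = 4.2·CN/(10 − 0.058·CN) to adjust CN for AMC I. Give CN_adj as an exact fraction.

CN_adj = 4900/99 ≈ 49.495

NRCS table: residential, 1/2-acre lots, soil group B → CN(II) = 70
Dry (AMC I): CN(I) = 4.2·70/(10 − 0.058·70) = 294/(297/50) = 4900/99 ≈ 49.495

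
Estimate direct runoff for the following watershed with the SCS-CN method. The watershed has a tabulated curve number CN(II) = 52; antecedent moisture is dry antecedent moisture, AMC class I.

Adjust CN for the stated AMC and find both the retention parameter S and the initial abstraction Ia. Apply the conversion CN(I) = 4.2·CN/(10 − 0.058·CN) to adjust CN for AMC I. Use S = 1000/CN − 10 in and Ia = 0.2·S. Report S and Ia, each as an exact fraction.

CN(I) from CN(II)=52: (4.2·52)/(10 − 0.058·52) = 9100/291 ≈ 31.271
Retention S: 1000/CN − 10 with CN=31.271 → S = 2000/91 ≈ 21.978 in
Ia = 0.2·(2000/91) = 400/91 in ≈ 4.396 in

S = 2000/91 in ≈ 21.978 in; Ia = 400/91 in ≈ 4.396 in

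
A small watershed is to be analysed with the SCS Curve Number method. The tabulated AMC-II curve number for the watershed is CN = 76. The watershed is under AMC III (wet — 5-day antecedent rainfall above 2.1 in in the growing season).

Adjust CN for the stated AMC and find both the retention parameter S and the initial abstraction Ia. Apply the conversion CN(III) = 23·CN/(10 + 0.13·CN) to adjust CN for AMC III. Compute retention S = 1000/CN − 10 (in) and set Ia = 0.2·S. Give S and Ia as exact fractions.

S = 600/437 in ≈ 1.373 in; Ia = 120/437 in ≈ 0.275 in

CN(III) from CN(II)=76: (23·76)/(10 + 0.13·76) = 43700/497 ≈ 87.928
S = 1000/(43700/497) − 10 = 600/437 in ≈ 1.373 in
Ia = 0.2S: 0.2·1.373 = 0.275 in (exactly 120/437)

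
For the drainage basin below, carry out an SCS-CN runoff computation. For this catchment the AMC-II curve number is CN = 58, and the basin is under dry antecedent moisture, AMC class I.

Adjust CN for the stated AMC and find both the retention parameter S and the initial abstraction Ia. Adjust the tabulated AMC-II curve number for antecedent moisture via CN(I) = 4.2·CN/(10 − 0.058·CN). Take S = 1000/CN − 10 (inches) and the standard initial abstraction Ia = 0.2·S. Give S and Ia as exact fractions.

S = 500/29 in ≈ 17.241 in; Ia = 100/29 in ≈ 3.448 in

Dry (AMC I): CN(I) = 4.2·58/(10 − 0.058·58) = (1218/5)/(1659/250) = 2900/79 ≈ 36.709
Retention S: 1000/CN − 10 with CN=36.709 → S = 500/29 ≈ 17.241 in
Ia = 0.2S: 0.2·17.241 = 3.448 in (exactly 100/29)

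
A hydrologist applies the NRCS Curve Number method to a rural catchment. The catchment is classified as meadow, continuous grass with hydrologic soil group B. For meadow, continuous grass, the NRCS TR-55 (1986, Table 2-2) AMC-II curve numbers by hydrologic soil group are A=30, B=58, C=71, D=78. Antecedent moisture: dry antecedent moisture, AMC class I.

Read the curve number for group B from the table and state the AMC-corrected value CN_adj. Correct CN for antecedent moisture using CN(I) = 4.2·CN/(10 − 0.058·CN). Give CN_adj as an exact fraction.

NRCS table: meadow, continuous grass, soil group B → CN(II) = 58
Dry (AMC I): CN(I) = 4.2·58/(10 − 0.058·58) = (1218/5)/(1659/250) = 2900/79 ≈ 36.709

CN_adj = 2900/79 ≈ 36.709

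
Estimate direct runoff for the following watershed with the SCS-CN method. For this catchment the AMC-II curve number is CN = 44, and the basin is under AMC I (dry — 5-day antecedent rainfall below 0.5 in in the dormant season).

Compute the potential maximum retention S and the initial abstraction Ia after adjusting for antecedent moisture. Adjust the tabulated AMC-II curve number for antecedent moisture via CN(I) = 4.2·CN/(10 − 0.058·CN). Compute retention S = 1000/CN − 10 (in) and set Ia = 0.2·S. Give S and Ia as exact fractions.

Dry (AMC I): CN(I) = 4.2·44/(10 − 0.058·44) = (924/5)/(931/125) = 3300/133 ≈ 24.812
S = 1000/(3300/133) − 10 = 1000/33 in ≈ 30.303 in
Ia = 0.2S: 0.2·30.303 = 6.061 in (exactly 200/33)

S = 1000/33 in ≈ 30.303 in; Ia = 200/33 in ≈ 6.061 in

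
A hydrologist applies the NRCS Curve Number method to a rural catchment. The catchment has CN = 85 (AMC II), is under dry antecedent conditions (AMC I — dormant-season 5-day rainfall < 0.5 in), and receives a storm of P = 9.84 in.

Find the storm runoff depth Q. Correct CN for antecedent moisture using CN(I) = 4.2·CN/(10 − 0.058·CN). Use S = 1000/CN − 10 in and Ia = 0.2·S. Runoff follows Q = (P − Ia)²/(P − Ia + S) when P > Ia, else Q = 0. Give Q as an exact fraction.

Q = 358423538/58420075 in ≈ 6.135 in

Dry (AMC I): CN(I) = 4.2·85/(10 − 0.058·85) = 357/(507/100) = 11900/169 ≈ 70.414
Retention S: 1000/CN − 10 with CN=70.414 → S = 500/119 ≈ 4.202 in
Initial abstraction Ia = S/5 = (500/119)/5 = 100/119 ≈ 0.840 in
P − Ia = 9.840 − 0.840 = 26774/2975 ≈ 9.000 in (> 0, runoff occurs)
Q = (26774/2975)²/((26774/2975) + 500/119) = (716847076/8850625)/(39274/2975) = 358423538/58420075 in ≈ 6.135 in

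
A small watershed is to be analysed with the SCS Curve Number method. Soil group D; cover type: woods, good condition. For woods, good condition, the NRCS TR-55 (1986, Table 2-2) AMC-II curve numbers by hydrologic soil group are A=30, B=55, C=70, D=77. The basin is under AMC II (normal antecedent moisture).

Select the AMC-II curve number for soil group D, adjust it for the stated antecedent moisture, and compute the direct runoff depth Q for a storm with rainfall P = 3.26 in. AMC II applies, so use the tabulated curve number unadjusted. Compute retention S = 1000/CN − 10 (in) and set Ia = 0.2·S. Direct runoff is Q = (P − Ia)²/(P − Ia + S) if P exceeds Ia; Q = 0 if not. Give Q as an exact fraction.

Q = 105083001/83741350 in ≈ 1.255 in

NRCS table: woods, good condition, soil group D → CN(II) = 77
AMC II — tabulated CN = 77 applies directly.
Max retention: S = 1000/77 − 10 = 230/77 in (≈ 2.987 in)
Initial abstraction Ia = S/5 = (230/77)/5 = 46/77 ≈ 0.597 in
P − Ia = 3.260 − 0.597 = 10251/3850 ≈ 2.663 in (> 0, runoff occurs)
Q: (10251/3850)² ÷ (21751/3850) = 105083001/83741350 in (≈ 1.255 in)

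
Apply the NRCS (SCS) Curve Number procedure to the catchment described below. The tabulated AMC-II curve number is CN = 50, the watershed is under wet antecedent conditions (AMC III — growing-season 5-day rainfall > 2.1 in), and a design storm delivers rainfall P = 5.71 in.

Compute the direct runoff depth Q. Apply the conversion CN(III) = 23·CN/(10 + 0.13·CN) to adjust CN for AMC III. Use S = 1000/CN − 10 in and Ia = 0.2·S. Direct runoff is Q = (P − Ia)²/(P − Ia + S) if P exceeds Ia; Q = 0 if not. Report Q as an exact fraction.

Adjust CN=50 to AMC III: 23·50/(10 + 0.13·50) → 1150 ÷ (33/2) = 2300/33 ≈ 69.697
Retention S: 1000/CN − 10 with CN=69.697 → S = 100/23 ≈ 4.348 in
Initial abstraction Ia = S/5 = (100/23)/5 = 20/23 ≈ 0.870 in
Since P=5.710 > Ia=0.870: effective rainfall P−Ia = 11133/2300 in
Runoff Q = (P−Ia)²/(P−Ia+S) = (4.840)²/(4.840+4.348) = 123943689/48605900 ≈ 2.550 in

Q = 123943689/48605900 in ≈ 2.550 in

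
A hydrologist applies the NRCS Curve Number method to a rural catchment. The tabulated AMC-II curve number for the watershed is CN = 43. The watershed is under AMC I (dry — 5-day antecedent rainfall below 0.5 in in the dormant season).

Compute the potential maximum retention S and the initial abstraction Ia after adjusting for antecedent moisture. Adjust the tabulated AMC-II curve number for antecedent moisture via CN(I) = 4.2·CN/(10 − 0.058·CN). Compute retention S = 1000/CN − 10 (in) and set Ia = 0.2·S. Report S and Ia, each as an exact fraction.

S = 9500/301 in ≈ 31.561 in; Ia = 1900/301 in ≈ 6.312 in

Dry (AMC I): CN(I) = 4.2·43/(10 − 0.058·43) = (903/5)/(3753/500) = 30100/1251 ≈ 24.061
Retention S: 1000/CN − 10 with CN=24.061 → S = 9500/301 ≈ 31.561 in
Ia = 0.2·(9500/301) = 1900/301 in ≈ 6.312 in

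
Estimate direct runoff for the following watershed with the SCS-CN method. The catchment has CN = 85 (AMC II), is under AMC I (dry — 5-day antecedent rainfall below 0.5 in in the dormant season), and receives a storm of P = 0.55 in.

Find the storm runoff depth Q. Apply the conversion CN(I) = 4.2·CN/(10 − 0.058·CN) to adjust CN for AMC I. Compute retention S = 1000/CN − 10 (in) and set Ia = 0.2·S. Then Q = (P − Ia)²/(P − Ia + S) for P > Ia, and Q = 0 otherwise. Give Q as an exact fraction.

Dry (AMC I): CN(I) = 4.2·85/(10 − 0.058·85) = 357/(507/100) = 11900/169 ≈ 70.414
Retention S: 1000/CN − 10 with CN=70.414 → S = 500/119 ≈ 4.202 in
Ia = 0.2S: 0.2·4.202 = 0.840 in (exactly 100/119)
P = 0.550 ≤ Ia = 0.840 in: entire storm abstracted, Q = 0.

Q = 0 in ≈ 0.000 in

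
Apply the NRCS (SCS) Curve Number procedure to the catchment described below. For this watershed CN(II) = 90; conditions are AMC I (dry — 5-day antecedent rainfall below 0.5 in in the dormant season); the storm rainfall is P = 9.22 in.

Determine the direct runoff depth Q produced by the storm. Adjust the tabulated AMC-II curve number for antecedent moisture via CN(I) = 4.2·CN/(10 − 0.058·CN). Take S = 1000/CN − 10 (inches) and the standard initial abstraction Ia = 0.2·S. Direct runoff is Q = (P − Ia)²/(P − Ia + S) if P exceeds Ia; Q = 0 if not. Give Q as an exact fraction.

Q = 6745172641/1012369050 in ≈ 6.663 in

CN(I) from CN(II)=90: (4.2·90)/(10 − 0.058·90) = 18900/239 ≈ 79.079
S = 1000/(18900/239) − 10 = 500/189 in ≈ 2.646 in
Ia = 0.2·(500/189) = 100/189 in ≈ 0.529 in
P − Ia = 9.220 − 0.529 = 82129/9450 ≈ 8.691 in (> 0, runoff occurs)
Q = (82129/9450)²/((82129/9450) + 500/189) = (6745172641/89302500)/(107129/9450) = 6745172641/1012369050 in ≈ 6.663 in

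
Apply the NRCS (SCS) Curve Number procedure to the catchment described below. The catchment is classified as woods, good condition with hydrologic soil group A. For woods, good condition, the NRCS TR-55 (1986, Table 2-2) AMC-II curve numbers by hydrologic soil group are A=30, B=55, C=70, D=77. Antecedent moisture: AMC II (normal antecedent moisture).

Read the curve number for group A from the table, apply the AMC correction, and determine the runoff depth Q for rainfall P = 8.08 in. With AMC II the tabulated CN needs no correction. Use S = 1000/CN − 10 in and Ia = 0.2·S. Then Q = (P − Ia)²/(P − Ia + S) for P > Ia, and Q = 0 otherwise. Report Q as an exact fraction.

Q = 32768/75225 in ≈ 0.436 in

NRCS table: woods, good condition, soil group A → CN(II) = 30
Average conditions: CN = 30 (no AMC adjustment).
Retention S: 1000/CN − 10 with CN=30.000 → S = 70/3 ≈ 23.333 in
Ia = 0.2S: 0.2·23.333 = 4.667 in (exactly 14/3)
P − Ia = 8.080 − 4.667 = 256/75 ≈ 3.413 in (> 0, runoff occurs)
Runoff Q = (P−Ia)²/(P−Ia+S) = (3.413)²/(3.413+23.333) = 32768/75225 ≈ 0.436 in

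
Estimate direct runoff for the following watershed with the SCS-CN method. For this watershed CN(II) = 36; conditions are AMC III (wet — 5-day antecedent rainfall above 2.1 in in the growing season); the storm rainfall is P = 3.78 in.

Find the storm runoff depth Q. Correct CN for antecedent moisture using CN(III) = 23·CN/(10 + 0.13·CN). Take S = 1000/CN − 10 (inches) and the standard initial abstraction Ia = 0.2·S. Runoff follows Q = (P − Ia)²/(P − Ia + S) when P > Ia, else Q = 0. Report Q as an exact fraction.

Adjust CN=36 to AMC III: 23·36/(10 + 0.13·36) → 828 ÷ (367/25) = 20700/367 ≈ 56.403
Max retention: S = 1000/(20700/367) − 10 = 1600/207 in (≈ 7.729 in)
Initial abstraction Ia = S/5 = (1600/207)/5 = 320/207 ≈ 1.546 in
Since P=3.780 > Ia=1.546: effective rainfall P−Ia = 23123/10350 in
Runoff Q = (P−Ia)²/(P−Ia+S) = (2.234)²/(2.234+7.729) = 534673129/1067323050 ≈ 0.501 in

Q = 534673129/1067323050 in ≈ 0.501 in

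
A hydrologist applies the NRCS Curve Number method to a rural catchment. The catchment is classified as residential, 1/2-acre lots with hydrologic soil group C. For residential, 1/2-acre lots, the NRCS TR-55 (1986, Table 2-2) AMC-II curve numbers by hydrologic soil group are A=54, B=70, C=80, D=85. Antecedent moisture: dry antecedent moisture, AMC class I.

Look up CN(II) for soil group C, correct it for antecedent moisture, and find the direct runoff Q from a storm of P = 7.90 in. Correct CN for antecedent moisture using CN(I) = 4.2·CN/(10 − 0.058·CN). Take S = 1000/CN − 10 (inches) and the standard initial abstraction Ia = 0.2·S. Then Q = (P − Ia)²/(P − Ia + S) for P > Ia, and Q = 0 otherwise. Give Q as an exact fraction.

Q = 1985281/558390 in ≈ 3.555 in

NRCS table: residential, 1/2-acre lots, soil group C → CN(II) = 80
Dry (AMC I): CN(I) = 4.2·80/(10 − 0.058·80) = 336/(134/25) = 4200/67 ≈ 62.687
Max retention: S = 1000/(4200/67) − 10 = 125/21 in (≈ 5.952 in)
Ia = 0.2S: 0.2·5.952 = 1.190 in (exactly 25/21)
Since P=7.900 > Ia=1.190: effective rainfall P−Ia = 1409/210 in
Q: (1409/210)² ÷ (2659/210) = 1985281/558390 in (≈ 3.555 in)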